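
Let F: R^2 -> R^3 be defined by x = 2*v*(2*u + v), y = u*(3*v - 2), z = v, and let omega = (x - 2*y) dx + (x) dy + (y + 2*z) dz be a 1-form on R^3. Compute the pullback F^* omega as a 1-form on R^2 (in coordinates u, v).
F^* omega = (2*v*(2*u*v + 4*u + 7*v^2 - 2*v)) du + (4*u^2*v + 16*u^2 + 6*u*v^2 + 19*u*v - 2*u + 8*v^3 + 2*v) dv

Using F^*(f dg) = (f ∘ F) d(g ∘ F), substitute each coordinate x_i by F_i(u, v) in f_i, and replace dx_i by d F_i = (∂F_i/∂u) du + (∂F_i/∂v) dv.
  For the x component: f_1(F) = -2*u*v + 4*u + 2*v^2; d F_1 = (4*v) du + (4*u + 4*v) dv
  For the y component: f_2(F) = 2*v*(2*u + v); d F_2 = (3*v - 2) du + (3*u) dv
  For the z component: f_3(F) = 3*u*v - 2*u + 2*v; d F_3 = (0) du + (1) dv
Combining and collecting du, dv coefficients:
  coeff of du: 2*v*(2*u*v + 4*u + 7*v^2 - 2*v)
  coeff of dv: 4*u^2*v + 16*u^2 + 6*u*v^2 + 19*u*v - 2*u + 8*v^3 + 2*v
F^* omega = (2*v*(2*u*v + 4*u + 7*v^2 - 2*v)) du + (4*u^2*v + 16*u^2 + 6*u*v^2 + 19*u*v - 2*u + 8*v^3 + 2*v) dv.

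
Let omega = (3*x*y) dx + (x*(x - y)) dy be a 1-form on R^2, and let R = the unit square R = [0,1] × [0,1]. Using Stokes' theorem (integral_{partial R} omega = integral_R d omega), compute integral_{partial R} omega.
integral_(partial R) omega = -1

Stokes: integral_partial_R omega = integral_R d omega with d omega = (∂Q/∂x - ∂P/∂y) dx ∧ dy.
  ∂Q/∂x = 2*x - y
  ∂P/∂y = 3*x
  integrand = ∂Q/∂x - ∂P/∂y = -x - y.
Integrating over R: integral_0^1 integral_0^1 (-x - y) dx dy = -1.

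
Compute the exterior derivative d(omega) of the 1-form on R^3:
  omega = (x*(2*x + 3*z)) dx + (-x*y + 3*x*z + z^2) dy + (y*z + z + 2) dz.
d(omega) = (-y + 3*z) dx ∧ dy + (-3*x) dx ∧ dz + (-3*x - z) dy ∧ dz

For a 1-form omega = sum_i f_i dx_i, the exterior derivative is
  d(omega) = sum_{i < j} (∂f_j/∂x_i - ∂f_i/∂x_j) dx_i ∧ dx_j.
  coefficient of dx ∧ dy: ∂f_2/∂x - ∂f_1/∂y = ∂(-x*y + 3*x*z + z^2)/∂x - ∂(x*(2*x + 3*z))/∂y = -y + 3*z
  coefficient of dx ∧ dz: ∂f_3/∂x - ∂f_1/∂z = ∂(y*z + z + 2)/∂x - ∂(x*(2*x + 3*z))/∂z = -3*x
  coefficient of dy ∧ dz: ∂f_3/∂y - ∂f_2/∂z = ∂(y*z + z + 2)/∂y - ∂(-x*y + 3*x*z + z^2)/∂z = -3*x - z
Assembling: d(omega) = (-y + 3*z) dx ∧ dy + (-3*x) dx ∧ dz + (-3*x - z) dy ∧ dz.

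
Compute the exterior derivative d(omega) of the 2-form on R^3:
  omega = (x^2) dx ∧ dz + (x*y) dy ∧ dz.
d(omega) = (y) dx ∧ dy ∧ dz

For a 2-form omega = sum_{i<j} g_{ij} dx_i ∧ dx_j, the exterior derivative is
  d(omega) = sum_{i<j} d(g_{ij}) ∧ dx_i ∧ dx_j = sum_{i<j, k} (∂g_{ij}/∂x_k) dx_k ∧ dx_i ∧ dx_j.
Expand each term, using dx_k ∧ dx_i ∧ dx_j = sgn(permutation) dx_{(a)} ∧ dx_{(b)} ∧ dx_{(c)} with (a < b < c) sorted:
  d(x*y) includes (∂/∂x)(x*y) dx = (y) dx, which multiplied by dy ∧ dz gives (y) dx ∧ dy ∧ dz
Collecting like 3-forms: d(omega) = (y) dx ∧ dy ∧ dz.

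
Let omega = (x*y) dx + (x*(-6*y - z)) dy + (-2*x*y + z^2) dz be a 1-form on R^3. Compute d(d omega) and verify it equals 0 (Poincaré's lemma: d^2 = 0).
d(d omega) = 0

Step 1: d omega = sum_{i<j} (∂f_j/∂x_i - ∂f_i/∂x_j) dx_i ∧ dx_j:
  coeff of dx ∧ dy: -x - 6*y - z
  coeff of dx ∧ dz: -2*y
  coeff of dy ∧ dz: -x
Step 2: Apply d again to each 2-form coefficient. The only possible 3-form in R^3 is dx ∧ dy ∧ dz, with coefficient
  ∂(coeff of dy∧dz)/∂x - ∂(coeff of dx∧dz)/∂y + ∂(coeff of dx∧dy)/∂z
  = ∂/∂x (-x) - ∂/∂y (-2*y) + ∂/∂z (-x - 6*y - z).
Each of these terms simplifies to sums of mixed partials that cancel in pairs. The result is 0 (by equality of mixed partials for smooth functions — Schwarz / Clairaut).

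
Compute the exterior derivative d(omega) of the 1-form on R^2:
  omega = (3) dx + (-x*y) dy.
d(omega) = (-y) dx ∧ dy

For a 1-form omega = sum_i f_i dx_i, the exterior derivative is
  d(omega) = sum_{i < j} (∂f_j/∂x_i - ∂f_i/∂x_j) dx_i ∧ dx_j.
  coefficient of dx ∧ dy: ∂f_2/∂x - ∂f_1/∂y = ∂(-x*y)/∂x - ∂(3)/∂y = -y
Assembling: d(omega) = (-y) dx ∧ dy.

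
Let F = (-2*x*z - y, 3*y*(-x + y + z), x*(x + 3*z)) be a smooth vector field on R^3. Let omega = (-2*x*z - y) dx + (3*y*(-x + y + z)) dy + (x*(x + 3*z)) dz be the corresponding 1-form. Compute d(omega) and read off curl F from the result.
d(omega) = (-3*y) dy ∧ dz + (-4*x - 3*z) dz ∧ dx + (1 - 3*y) dx ∧ dy; curl F = (-3*y, -4*x - 3*z, 1 - 3*y)

d omega = sum_{i<j} (∂f_j/∂x_i - ∂f_i/∂x_j) dx_i ∧ dx_j. Under the identification (dy ∧ dz, dz ∧ dx, dx ∧ dy) ↔ (e_x, e_y, e_z), the coefficients are exactly the components of curl F. Compute:
  ∂R/∂y - ∂Q/∂z = (0) - (3*y) = -3*y
  ∂P/∂z - ∂R/∂x = (-2*x) - (2*x + 3*z) = -4*x - 3*z
  ∂Q/∂x - ∂P/∂y = (-3*y) - (-1) = 1 - 3*y.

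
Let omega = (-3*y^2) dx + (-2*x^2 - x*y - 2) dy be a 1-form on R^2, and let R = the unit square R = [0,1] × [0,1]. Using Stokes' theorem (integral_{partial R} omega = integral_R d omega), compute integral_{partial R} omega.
integral_(partial R) omega = 1/2

Stokes: integral_partial_R omega = integral_R d omega with d omega = (∂Q/∂x - ∂P/∂y) dx ∧ dy.
  ∂Q/∂x = -4*x - y
  ∂P/∂y = -6*y
  integrand = ∂Q/∂x - ∂P/∂y = -4*x + 5*y.
Integrating over R: integral_0^1 integral_0^1 (-4*x + 5*y) dx dy = 1/2.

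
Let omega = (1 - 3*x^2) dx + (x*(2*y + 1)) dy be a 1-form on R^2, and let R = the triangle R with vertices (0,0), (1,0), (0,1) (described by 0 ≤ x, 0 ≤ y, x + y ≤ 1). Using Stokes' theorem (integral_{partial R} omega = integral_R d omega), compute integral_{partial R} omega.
integral_(partial R) omega = 5/6

Stokes: integral_partial_R omega = integral_R d omega with d omega = (∂Q/∂x - ∂P/∂y) dx ∧ dy.
  ∂Q/∂x = 2*y + 1
  ∂P/∂y = 0
  integrand = ∂Q/∂x - ∂P/∂y = 2*y + 1.
Integrating over R: integral_0^1 integral_0^{1-x} (2*y + 1) dy dx = 5/6.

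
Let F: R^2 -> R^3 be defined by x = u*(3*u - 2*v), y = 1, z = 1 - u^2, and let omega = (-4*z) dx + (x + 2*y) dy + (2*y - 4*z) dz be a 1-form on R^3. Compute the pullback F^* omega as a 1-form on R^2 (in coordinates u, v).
F^* omega = (16*u^3 - 8*u^2*v - 20*u + 8*v) du + (8*u*(1 - u^2)) dv

Using F^*(f dg) = (f ∘ F) d(g ∘ F), substitute each coordinate x_i by F_i(u, v) in f_i, and replace dx_i by d F_i = (∂F_i/∂u) du + (∂F_i/∂v) dv.
  For the x component: f_1(F) = 4*u^2 - 4; d F_1 = (6*u - 2*v) du + (-2*u) dv
  For the y component: f_2(F) = 3*u^2 - 2*u*v + 2; d F_2 = (0) du + (0) dv
  For the z component: f_3(F) = 4*u^2 - 2; d F_3 = (-2*u) du + (0) dv
Combining and collecting du, dv coefficients:
  coeff of du: 16*u^3 - 8*u^2*v - 20*u + 8*v
  coeff of dv: 8*u*(1 - u^2)
F^* omega = (16*u^3 - 8*u^2*v - 20*u + 8*v) du + (8*u*(1 - u^2)) dv.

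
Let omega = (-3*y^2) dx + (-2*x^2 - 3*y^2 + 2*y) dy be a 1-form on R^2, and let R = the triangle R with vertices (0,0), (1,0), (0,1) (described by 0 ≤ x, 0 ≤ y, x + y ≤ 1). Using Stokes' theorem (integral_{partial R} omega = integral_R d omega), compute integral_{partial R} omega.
integral_(partial R) omega = 1/3

Stokes: integral_partial_R omega = integral_R d omega with d omega = (∂Q/∂x - ∂P/∂y) dx ∧ dy.
  ∂Q/∂x = -4*x
  ∂P/∂y = -6*y
  integrand = ∂Q/∂x - ∂P/∂y = -4*x + 6*y.
Integrating over R: integral_0^1 integral_0^{1-x} (-4*x + 6*y) dy dx = 1/3.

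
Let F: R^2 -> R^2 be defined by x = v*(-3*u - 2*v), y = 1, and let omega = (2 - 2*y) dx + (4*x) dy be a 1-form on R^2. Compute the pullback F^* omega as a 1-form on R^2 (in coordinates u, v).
F^* omega = 0

Using F^*(f dg) = (f ∘ F) d(g ∘ F), substitute each coordinate x_i by F_i(u, v) in f_i, and replace dx_i by d F_i = (∂F_i/∂u) du + (∂F_i/∂v) dv.
  For the x component: f_1(F) = 0; d F_1 = (-3*v) du + (-3*u - 4*v) dv
  For the y component: f_2(F) = 4*v*(-3*u - 2*v); d F_2 = (0) du + (0) dv
Combining and collecting du, dv coefficients:
  coeff of du: 0
  coeff of dv: 0
F^* omega = 0.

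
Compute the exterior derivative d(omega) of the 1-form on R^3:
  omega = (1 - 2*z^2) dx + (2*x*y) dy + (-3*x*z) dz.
d(omega) = (2*y) dx ∧ dy + (z) dx ∧ dz

For a 1-form omega = sum_i f_i dx_i, the exterior derivative is
  d(omega) = sum_{i < j} (∂f_j/∂x_i - ∂f_i/∂x_j) dx_i ∧ dx_j.
  coefficient of dx ∧ dy: ∂f_2/∂x - ∂f_1/∂y = ∂(2*x*y)/∂x - ∂(1 - 2*z^2)/∂y = 2*y
  coefficient of dx ∧ dz: ∂f_3/∂x - ∂f_1/∂z = ∂(-3*x*z)/∂x - ∂(1 - 2*z^2)/∂z = z
Assembling: d(omega) = (2*y) dx ∧ dy + (z) dx ∧ dz.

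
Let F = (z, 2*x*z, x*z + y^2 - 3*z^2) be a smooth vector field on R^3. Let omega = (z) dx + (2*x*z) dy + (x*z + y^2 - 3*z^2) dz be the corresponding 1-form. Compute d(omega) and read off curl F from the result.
d(omega) = (-2*x + 2*y) dy ∧ dz + (1 - z) dz ∧ dx + (2*z) dx ∧ dy; curl F = (-2*x + 2*y, 1 - z, 2*z)

d omega = sum_{i<j} (∂f_j/∂x_i - ∂f_i/∂x_j) dx_i ∧ dx_j. Under the identification (dy ∧ dz, dz ∧ dx, dx ∧ dy) ↔ (e_x, e_y, e_z), the coefficients are exactly the components of curl F. Compute:
  ∂R/∂y - ∂Q/∂z = (2*y) - (2*x) = -2*x + 2*y
  ∂P/∂z - ∂R/∂x = (1) - (z) = 1 - z
  ∂Q/∂x - ∂P/∂y = (2*z) - (0) = 2*z.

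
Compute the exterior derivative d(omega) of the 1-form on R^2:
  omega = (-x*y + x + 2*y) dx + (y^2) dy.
d(omega) = (x - 2) dx ∧ dy

For a 1-form omega = sum_i f_i dx_i, the exterior derivative is
  d(omega) = sum_{i < j} (∂f_j/∂x_i - ∂f_i/∂x_j) dx_i ∧ dx_j.
  coefficient of dx ∧ dy: ∂f_2/∂x - ∂f_1/∂y = ∂(y^2)/∂x - ∂(-x*y + x + 2*y)/∂y = x - 2
Assembling: d(omega) = (x - 2) dx ∧ dy.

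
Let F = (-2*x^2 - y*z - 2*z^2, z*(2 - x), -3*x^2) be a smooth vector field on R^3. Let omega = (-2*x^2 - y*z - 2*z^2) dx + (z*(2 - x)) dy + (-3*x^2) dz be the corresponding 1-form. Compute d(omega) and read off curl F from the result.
d(omega) = (x - 2) dy ∧ dz + (6*x - y - 4*z) dz ∧ dx + (0) dx ∧ dy; curl F = (x - 2, 6*x - y - 4*z, 0)

d omega = sum_{i<j} (∂f_j/∂x_i - ∂f_i/∂x_j) dx_i ∧ dx_j. Under the identification (dy ∧ dz, dz ∧ dx, dx ∧ dy) ↔ (e_x, e_y, e_z), the coefficients are exactly the components of curl F. Compute:
  ∂R/∂y - ∂Q/∂z = (0) - (2 - x) = x - 2
  ∂P/∂z - ∂R/∂x = (-y - 4*z) - (-6*x) = 6*x - y - 4*z
  ∂Q/∂x - ∂P/∂y = (-z) - (-z) = 0.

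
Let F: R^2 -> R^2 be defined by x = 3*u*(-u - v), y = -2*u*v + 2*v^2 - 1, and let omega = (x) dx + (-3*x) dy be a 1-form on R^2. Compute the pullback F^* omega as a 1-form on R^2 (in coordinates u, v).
F^* omega = (9*u*(2*u^2 + u*v - v^2)) du + (9*u*(-u^2 + 3*u*v + 4*v^2)) dv

Using F^*(f dg) = (f ∘ F) d(g ∘ F), substitute each coordinate x_i by F_i(u, v) in f_i, and replace dx_i by d F_i = (∂F_i/∂u) du + (∂F_i/∂v) dv.
  For the x component: f_1(F) = 3*u*(-u - v); d F_1 = (-6*u - 3*v) du + (-3*u) dv
  For the y component: f_2(F) = 9*u*(u + v); d F_2 = (-2*v) du + (-2*u + 4*v) dv
Combining and collecting du, dv coefficients:
  coeff of du: 9*u*(2*u^2 + u*v - v^2)
  coeff of dv: 9*u*(-u^2 + 3*u*v + 4*v^2)
F^* omega = (9*u*(2*u^2 + u*v - v^2)) du + (9*u*(-u^2 + 3*u*v + 4*v^2)) dv.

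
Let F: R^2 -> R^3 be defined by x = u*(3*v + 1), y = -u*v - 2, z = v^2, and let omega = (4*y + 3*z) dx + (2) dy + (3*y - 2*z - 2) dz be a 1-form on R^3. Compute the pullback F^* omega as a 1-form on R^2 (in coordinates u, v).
F^* omega = (-12*u*v^2 - 4*u*v + 9*v^3 + 3*v^2 - 26*v - 8) du + (-12*u^2*v + 3*u*v^2 - 26*u - 4*v^3 - 16*v) dv

Using F^*(f dg) = (f ∘ F) d(g ∘ F), substitute each coordinate x_i by F_i(u, v) in f_i, and replace dx_i by d F_i = (∂F_i/∂u) du + (∂F_i/∂v) dv.
  For the x component: f_1(F) = -4*u*v + 3*v^2 - 8; d F_1 = (3*v + 1) du + (3*u) dv
  For the y component: f_2(F) = 2; d F_2 = (-v) du + (-u) dv
  For the z component: f_3(F) = -3*u*v - 2*v^2 - 8; d F_3 = (0) du + (2*v) dv
Combining and collecting du, dv coefficients:
  coeff of du: -12*u*v^2 - 4*u*v + 9*v^3 + 3*v^2 - 26*v - 8
  coeff of dv: -12*u^2*v + 3*u*v^2 - 26*u - 4*v^3 - 16*v
F^* omega = (-12*u*v^2 - 4*u*v + 9*v^3 + 3*v^2 - 26*v - 8) du + (-12*u^2*v + 3*u*v^2 - 26*u - 4*v^3 - 16*v) dv.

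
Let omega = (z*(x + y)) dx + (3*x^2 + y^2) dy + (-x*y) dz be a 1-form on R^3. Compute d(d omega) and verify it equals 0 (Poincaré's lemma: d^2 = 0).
d(d omega) = 0

Step 1: d omega = sum_{i<j} (∂f_j/∂x_i - ∂f_i/∂x_j) dx_i ∧ dx_j:
  coeff of dx ∧ dy: 6*x - z
  coeff of dx ∧ dz: -x - 2*y
  coeff of dy ∧ dz: -x
Step 2: Apply d again to each 2-form coefficient. The only possible 3-form in R^3 is dx ∧ dy ∧ dz, with coefficient
  ∂(coeff of dy∧dz)/∂x - ∂(coeff of dx∧dz)/∂y + ∂(coeff of dx∧dy)/∂z
  = ∂/∂x (-x) - ∂/∂y (-x - 2*y) + ∂/∂z (6*x - z).
Each of these terms simplifies to sums of mixed partials that cancel in pairs. The result is 0 (by equality of mixed partials for smooth functions — Schwarz / Clairaut).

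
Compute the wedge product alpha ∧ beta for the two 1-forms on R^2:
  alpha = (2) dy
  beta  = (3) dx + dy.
alpha ∧ beta = (-6) dx ∧ dy

Distribute the wedge, using dx_i ∧ dx_j = -dx_j ∧ dx_i and dx_i ∧ dx_i = 0. For each pair (i, j) with i < j, the coefficient of dx_i ∧ dx_j in alpha ∧ beta is (alpha_i * beta_j - alpha_j * beta_i). Collecting: alpha ∧ beta = (-6) dx ∧ dy.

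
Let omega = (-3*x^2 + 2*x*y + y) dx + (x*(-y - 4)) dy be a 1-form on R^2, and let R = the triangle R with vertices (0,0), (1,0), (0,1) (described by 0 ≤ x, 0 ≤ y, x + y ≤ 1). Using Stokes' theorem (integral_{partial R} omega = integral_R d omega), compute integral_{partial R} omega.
integral_(partial R) omega = -3

Stokes: integral_partial_R omega = integral_R d omega with d omega = (∂Q/∂x - ∂P/∂y) dx ∧ dy.
  ∂Q/∂x = -y - 4
  ∂P/∂y = 2*x + 1
  integrand = ∂Q/∂x - ∂P/∂y = -2*x - y - 5.
Integrating over R: integral_0^1 integral_0^{1-x} (-2*x - y - 5) dy dx = -3.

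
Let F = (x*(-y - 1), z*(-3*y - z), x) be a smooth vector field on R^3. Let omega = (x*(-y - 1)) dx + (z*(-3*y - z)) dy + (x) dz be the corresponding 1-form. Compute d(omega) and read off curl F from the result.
d(omega) = (3*y + 2*z) dy ∧ dz + (-1) dz ∧ dx + (x) dx ∧ dy; curl F = (3*y + 2*z, -1, x)

d omega = sum_{i<j} (∂f_j/∂x_i - ∂f_i/∂x_j) dx_i ∧ dx_j. Under the identification (dy ∧ dz, dz ∧ dx, dx ∧ dy) ↔ (e_x, e_y, e_z), the coefficients are exactly the components of curl F. Compute:
  ∂R/∂y - ∂Q/∂z = (0) - (-3*y - 2*z) = 3*y + 2*z
  ∂P/∂z - ∂R/∂x = (0) - (1) = -1
  ∂Q/∂x - ∂P/∂y = (0) - (-x) = x.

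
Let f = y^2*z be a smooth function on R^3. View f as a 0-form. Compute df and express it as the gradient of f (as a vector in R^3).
df = (0) dx + (2*y*z) dy + (y^2) dz; grad f = (0, 2*y*z, y^2)

For a 0-form f, d f = (∂f/∂x) dx + (∂f/∂y) dy + (∂f/∂z) dz. The components of the vector representation are exactly the entries of grad f in Cartesian coordinates:
  ∂f/∂x = 0
  ∂f/∂y = 2*y*z
  ∂f/∂z = y^2.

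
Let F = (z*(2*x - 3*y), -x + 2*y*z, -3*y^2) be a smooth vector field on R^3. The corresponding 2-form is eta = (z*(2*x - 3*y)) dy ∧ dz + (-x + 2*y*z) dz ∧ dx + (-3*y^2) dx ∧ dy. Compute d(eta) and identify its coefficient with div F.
d(eta) = (4*z) dx ∧ dy ∧ dz; div F = 4*z

For a 2-form in R^3 of the form above, applying d gives a 3-form with coefficient ∂P/∂x + ∂Q/∂y + ∂R/∂z:
  ∂P/∂x = 2*z
  ∂Q/∂y = 2*z
  ∂R/∂z = 0
Sum = 4*z, which is exactly div F.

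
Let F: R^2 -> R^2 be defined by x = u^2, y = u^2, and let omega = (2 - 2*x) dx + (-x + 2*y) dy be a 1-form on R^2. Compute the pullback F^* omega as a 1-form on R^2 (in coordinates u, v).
F^* omega = (2*u*(2 - u^2)) du

Using F^*(f dg) = (f ∘ F) d(g ∘ F), substitute each coordinate x_i by F_i(u, v) in f_i, and replace dx_i by d F_i = (∂F_i/∂u) du + (∂F_i/∂v) dv.
  For the x component: f_1(F) = 2 - 2*u^2; d F_1 = (2*u) du + (0) dv
  For the y component: f_2(F) = u^2; d F_2 = (2*u) du + (0) dv
Combining and collecting du, dv coefficients:
  coeff of du: 2*u*(2 - u^2)
  coeff of dv: 0
F^* omega = (2*u*(2 - u^2)) du.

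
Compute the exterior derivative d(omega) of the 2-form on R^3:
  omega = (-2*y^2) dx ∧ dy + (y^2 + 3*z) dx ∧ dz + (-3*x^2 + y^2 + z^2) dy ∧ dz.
d(omega) = (-6*x - 2*y) dx ∧ dy ∧ dz

For a 2-form omega = sum_{i<j} g_{ij} dx_i ∧ dx_j, the exterior derivative is
  d(omega) = sum_{i<j} d(g_{ij}) ∧ dx_i ∧ dx_j = sum_{i<j, k} (∂g_{ij}/∂x_k) dx_k ∧ dx_i ∧ dx_j.
Expand each term, using dx_k ∧ dx_i ∧ dx_j = sgn(permutation) dx_{(a)} ∧ dx_{(b)} ∧ dx_{(c)} with (a < b < c) sorted:
  d(y^2 + 3*z) includes (∂/∂y)(y^2 + 3*z) dy = (2*y) dy, which multiplied by dx ∧ dz gives (-2*y) dx ∧ dy ∧ dz
  d(-3*x^2 + y^2 + z^2) includes (∂/∂x)(-3*x^2 + y^2 + z^2) dx = (-6*x) dx, which multiplied by dy ∧ dz gives (-6*x) dx ∧ dy ∧ dz
Collecting like 3-forms: d(omega) = (-6*x - 2*y) dx ∧ dy ∧ dz.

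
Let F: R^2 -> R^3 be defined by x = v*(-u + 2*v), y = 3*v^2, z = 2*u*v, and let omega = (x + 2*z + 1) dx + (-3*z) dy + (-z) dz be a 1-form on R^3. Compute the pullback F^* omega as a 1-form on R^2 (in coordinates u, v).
F^* omega = (v*(-7*u*v - 2*v^2 - 1)) du + (-7*u^2*v - 26*u*v^2 - u + 8*v^3 + 4*v) dv

Using F^*(f dg) = (f ∘ F) d(g ∘ F), substitute each coordinate x_i by F_i(u, v) in f_i, and replace dx_i by d F_i = (∂F_i/∂u) du + (∂F_i/∂v) dv.
  For the x component: f_1(F) = 3*u*v + 2*v^2 + 1; d F_1 = (-v) du + (-u + 4*v) dv
  For the y component: f_2(F) = -6*u*v; d F_2 = (0) du + (6*v) dv
  For the z component: f_3(F) = -2*u*v; d F_3 = (2*v) du + (2*u) dv
Combining and collecting du, dv coefficients:
  coeff of du: v*(-7*u*v - 2*v^2 - 1)
  coeff of dv: -7*u^2*v - 26*u*v^2 - u + 8*v^3 + 4*v
F^* omega = (v*(-7*u*v - 2*v^2 - 1)) du + (-7*u^2*v - 26*u*v^2 - u + 8*v^3 + 4*v) dv.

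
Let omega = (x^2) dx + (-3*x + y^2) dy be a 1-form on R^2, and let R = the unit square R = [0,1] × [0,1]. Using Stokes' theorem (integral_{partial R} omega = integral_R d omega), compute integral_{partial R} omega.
integral_(partial R) omega = -3

Stokes: integral_partial_R omega = integral_R d omega with d omega = (∂Q/∂x - ∂P/∂y) dx ∧ dy.
  ∂Q/∂x = -3
  ∂P/∂y = 0
  integrand = ∂Q/∂x - ∂P/∂y = -3.
Integrating over R: integral_0^1 integral_0^1 (-3) dx dy = -3.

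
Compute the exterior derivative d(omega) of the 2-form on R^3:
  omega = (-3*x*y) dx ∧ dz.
d(omega) = (3*x) dx ∧ dy ∧ dz

For a 2-form omega = sum_{i<j} g_{ij} dx_i ∧ dx_j, the exterior derivative is
  d(omega) = sum_{i<j} d(g_{ij}) ∧ dx_i ∧ dx_j = sum_{i<j, k} (∂g_{ij}/∂x_k) dx_k ∧ dx_i ∧ dx_j.
Expand each term, using dx_k ∧ dx_i ∧ dx_j = sgn(permutation) dx_{(a)} ∧ dx_{(b)} ∧ dx_{(c)} with (a < b < c) sorted:
  d(-3*x*y) includes (∂/∂y)(-3*x*y) dy = (-3*x) dy, which multiplied by dx ∧ dz gives (3*x) dx ∧ dy ∧ dz
Collecting like 3-forms: d(omega) = (3*x) dx ∧ dy ∧ dz.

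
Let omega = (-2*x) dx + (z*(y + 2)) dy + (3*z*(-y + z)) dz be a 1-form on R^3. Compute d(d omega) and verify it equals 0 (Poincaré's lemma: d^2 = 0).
d(d omega) = 0

Step 1: d omega = sum_{i<j} (∂f_j/∂x_i - ∂f_i/∂x_j) dx_i ∧ dx_j:
  coeff of dx ∧ dy: 0
  coeff of dx ∧ dz: 0
  coeff of dy ∧ dz: -y - 3*z - 2
Step 2: Apply d again to each 2-form coefficient. The only possible 3-form in R^3 is dx ∧ dy ∧ dz, with coefficient
  ∂(coeff of dy∧dz)/∂x - ∂(coeff of dx∧dz)/∂y + ∂(coeff of dx∧dy)/∂z
  = ∂/∂x (-y - 3*z - 2) - ∂/∂y (0) + ∂/∂z (0).
Each of these terms simplifies to sums of mixed partials that cancel in pairs. The result is 0 (by equality of mixed partials for smooth functions — Schwarz / Clairaut).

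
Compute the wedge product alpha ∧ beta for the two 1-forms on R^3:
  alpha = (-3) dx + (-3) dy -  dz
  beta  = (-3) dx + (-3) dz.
alpha ∧ beta = (6) dx ∧ dz + (-9) dx ∧ dy + (9) dy ∧ dz

Distribute the wedge, using dx_i ∧ dx_j = -dx_j ∧ dx_i and dx_i ∧ dx_i = 0. For each pair (i, j) with i < j, the coefficient of dx_i ∧ dx_j in alpha ∧ beta is (alpha_i * beta_j - alpha_j * beta_i). Collecting: alpha ∧ beta = (6) dx ∧ dz + (-9) dx ∧ dy + (9) dy ∧ dz.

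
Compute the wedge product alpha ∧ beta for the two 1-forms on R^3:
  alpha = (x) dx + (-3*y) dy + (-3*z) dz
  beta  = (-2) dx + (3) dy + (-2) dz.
alpha ∧ beta = (3*x - 6*y) dx ∧ dy + (-2*x - 6*z) dx ∧ dz + (6*y + 9*z) dy ∧ dz

Distribute the wedge, using dx_i ∧ dx_j = -dx_j ∧ dx_i and dx_i ∧ dx_i = 0. For each pair (i, j) with i < j, the coefficient of dx_i ∧ dx_j in alpha ∧ beta is (alpha_i * beta_j - alpha_j * beta_i). Collecting: alpha ∧ beta = (3*x - 6*y) dx ∧ dy + (-2*x - 6*z) dx ∧ dz + (6*y + 9*z) dy ∧ dz.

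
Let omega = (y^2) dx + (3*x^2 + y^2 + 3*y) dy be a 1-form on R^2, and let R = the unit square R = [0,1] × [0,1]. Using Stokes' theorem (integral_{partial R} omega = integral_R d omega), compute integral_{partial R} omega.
integral_(partial R) omega = 2

Stokes: integral_partial_R omega = integral_R d omega with d omega = (∂Q/∂x - ∂P/∂y) dx ∧ dy.
  ∂Q/∂x = 6*x
  ∂P/∂y = 2*y
  integrand = ∂Q/∂x - ∂P/∂y = 6*x - 2*y.
Integrating over R: integral_0^1 integral_0^1 (6*x - 2*y) dx dy = 2.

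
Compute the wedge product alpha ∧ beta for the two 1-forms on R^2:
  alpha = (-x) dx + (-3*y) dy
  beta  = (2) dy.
alpha ∧ beta = (-2*x) dx ∧ dy

Distribute the wedge, using dx_i ∧ dx_j = -dx_j ∧ dx_i and dx_i ∧ dx_i = 0. For each pair (i, j) with i < j, the coefficient of dx_i ∧ dx_j in alpha ∧ beta is (alpha_i * beta_j - alpha_j * beta_i). Collecting: alpha ∧ beta = (-2*x) dx ∧ dy.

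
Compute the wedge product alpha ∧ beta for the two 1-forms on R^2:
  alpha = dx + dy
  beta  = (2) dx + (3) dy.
alpha ∧ beta = (1) dx ∧ dy

Distribute the wedge, using dx_i ∧ dx_j = -dx_j ∧ dx_i and dx_i ∧ dx_i = 0. For each pair (i, j) with i < j, the coefficient of dx_i ∧ dx_j in alpha ∧ beta is (alpha_i * beta_j - alpha_j * beta_i). Collecting: alpha ∧ beta = (1) dx ∧ dy.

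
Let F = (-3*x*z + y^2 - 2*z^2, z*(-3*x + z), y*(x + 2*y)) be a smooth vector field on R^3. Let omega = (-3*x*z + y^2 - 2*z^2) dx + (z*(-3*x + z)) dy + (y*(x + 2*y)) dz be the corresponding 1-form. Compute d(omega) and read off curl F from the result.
d(omega) = (4*x + 4*y - 2*z) dy ∧ dz + (-3*x - y - 4*z) dz ∧ dx + (-2*y - 3*z) dx ∧ dy; curl F = (4*x + 4*y - 2*z, -3*x - y - 4*z, -2*y - 3*z)

d omega = sum_{i<j} (∂f_j/∂x_i - ∂f_i/∂x_j) dx_i ∧ dx_j. Under the identification (dy ∧ dz, dz ∧ dx, dx ∧ dy) ↔ (e_x, e_y, e_z), the coefficients are exactly the components of curl F. Compute:
  ∂R/∂y - ∂Q/∂z = (x + 4*y) - (-3*x + 2*z) = 4*x + 4*y - 2*z
  ∂P/∂z - ∂R/∂x = (-3*x - 4*z) - (y) = -3*x - y - 4*z
  ∂Q/∂x - ∂P/∂y = (-3*z) - (2*y) = -2*y - 3*z.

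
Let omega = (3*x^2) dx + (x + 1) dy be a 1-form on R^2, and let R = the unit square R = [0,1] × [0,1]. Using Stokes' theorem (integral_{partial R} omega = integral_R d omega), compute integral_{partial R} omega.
integral_(partial R) omega = 1

Stokes: integral_partial_R omega = integral_R d omega with d omega = (∂Q/∂x - ∂P/∂y) dx ∧ dy.
  ∂Q/∂x = 1
  ∂P/∂y = 0
  integrand = ∂Q/∂x - ∂P/∂y = 1.
Integrating over R: integral_0^1 integral_0^1 (1) dx dy = 1.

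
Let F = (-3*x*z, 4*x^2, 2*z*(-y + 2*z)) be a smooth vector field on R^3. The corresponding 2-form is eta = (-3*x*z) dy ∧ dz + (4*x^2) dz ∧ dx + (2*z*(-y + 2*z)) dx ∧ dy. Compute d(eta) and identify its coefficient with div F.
d(eta) = (-2*y + 5*z) dx ∧ dy ∧ dz; div F = -2*y + 5*z

For a 2-form in R^3 of the form above, applying d gives a 3-form with coefficient ∂P/∂x + ∂Q/∂y + ∂R/∂z:
  ∂P/∂x = -3*z
  ∂Q/∂y = 0
  ∂R/∂z = -2*y + 8*z
Sum = -2*y + 5*z, which is exactly div F.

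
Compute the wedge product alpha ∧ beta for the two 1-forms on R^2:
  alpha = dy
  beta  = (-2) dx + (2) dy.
alpha ∧ beta = (2) dx ∧ dy

Distribute the wedge, using dx_i ∧ dx_j = -dx_j ∧ dx_i and dx_i ∧ dx_i = 0. For each pair (i, j) with i < j, the coefficient of dx_i ∧ dx_j in alpha ∧ beta is (alpha_i * beta_j - alpha_j * beta_i). Collecting: alpha ∧ beta = (2) dx ∧ dy.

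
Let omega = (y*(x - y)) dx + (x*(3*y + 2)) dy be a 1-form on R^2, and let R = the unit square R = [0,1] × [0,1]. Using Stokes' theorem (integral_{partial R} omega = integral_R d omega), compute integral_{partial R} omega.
integral_(partial R) omega = 4

Stokes: integral_partial_R omega = integral_R d omega with d omega = (∂Q/∂x - ∂P/∂y) dx ∧ dy.
  ∂Q/∂x = 3*y + 2
  ∂P/∂y = x - 2*y
  integrand = ∂Q/∂x - ∂P/∂y = -x + 5*y + 2.
Integrating over R: integral_0^1 integral_0^1 (-x + 5*y + 2) dx dy = 4.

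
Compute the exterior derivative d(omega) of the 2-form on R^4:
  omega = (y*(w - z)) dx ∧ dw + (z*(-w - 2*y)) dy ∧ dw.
d(omega) = (-w + z) dx ∧ dy ∧ dw + (y) dx ∧ dz ∧ dw + (w + 2*y) dy ∧ dz ∧ dw

For a 2-form omega = sum_{i<j} g_{ij} dx_i ∧ dx_j, the exterior derivative is
  d(omega) = sum_{i<j} d(g_{ij}) ∧ dx_i ∧ dx_j = sum_{i<j, k} (∂g_{ij}/∂x_k) dx_k ∧ dx_i ∧ dx_j.
Expand each term, using dx_k ∧ dx_i ∧ dx_j = sgn(permutation) dx_{(a)} ∧ dx_{(b)} ∧ dx_{(c)} with (a < b < c) sorted:
  d(y*(w - z)) includes (∂/∂y)(y*(w - z)) dy = (w - z) dy, which multiplied by dx ∧ dw gives (-w + z) dx ∧ dy ∧ dw
  d(y*(w - z)) includes (∂/∂z)(y*(w - z)) dz = (-y) dz, which multiplied by dx ∧ dw gives (y) dx ∧ dz ∧ dw
  d(z*(-w - 2*y)) includes (∂/∂z)(z*(-w - 2*y)) dz = (-w - 2*y) dz, which multiplied by dy ∧ dw gives (w + 2*y) dy ∧ dz ∧ dw
Collecting like 3-forms: d(omega) = (-w + z) dx ∧ dy ∧ dw + (y) dx ∧ dz ∧ dw + (w + 2*y) dy ∧ dz ∧ dw.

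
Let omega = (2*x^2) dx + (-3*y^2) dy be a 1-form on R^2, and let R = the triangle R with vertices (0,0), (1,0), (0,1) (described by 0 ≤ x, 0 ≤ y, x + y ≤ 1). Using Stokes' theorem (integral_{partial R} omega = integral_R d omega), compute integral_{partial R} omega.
integral_(partial R) omega = 0

Stokes: integral_partial_R omega = integral_R d omega with d omega = (∂Q/∂x - ∂P/∂y) dx ∧ dy.
  ∂Q/∂x = 0
  ∂P/∂y = 0
  integrand = ∂Q/∂x - ∂P/∂y = 0.
Integrating over R: integral_0^1 integral_0^{1-x} (0) dy dx = 0.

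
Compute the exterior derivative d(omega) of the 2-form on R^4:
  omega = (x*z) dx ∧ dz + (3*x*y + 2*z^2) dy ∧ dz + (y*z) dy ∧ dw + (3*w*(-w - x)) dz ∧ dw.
d(omega) = (3*y) dx ∧ dy ∧ dz + (-y) dy ∧ dz ∧ dw + (-3*w) dx ∧ dz ∧ dw

For a 2-form omega = sum_{i<j} g_{ij} dx_i ∧ dx_j, the exterior derivative is
  d(omega) = sum_{i<j} d(g_{ij}) ∧ dx_i ∧ dx_j = sum_{i<j, k} (∂g_{ij}/∂x_k) dx_k ∧ dx_i ∧ dx_j.
Expand each term, using dx_k ∧ dx_i ∧ dx_j = sgn(permutation) dx_{(a)} ∧ dx_{(b)} ∧ dx_{(c)} with (a < b < c) sorted:
  d(3*x*y + 2*z^2) includes (∂/∂x)(3*x*y + 2*z^2) dx = (3*y) dx, which multiplied by dy ∧ dz gives (3*y) dx ∧ dy ∧ dz
  d(y*z) includes (∂/∂z)(y*z) dz = (y) dz, which multiplied by dy ∧ dw gives (-y) dy ∧ dz ∧ dw
  d(3*w*(-w - x)) includes (∂/∂x)(3*w*(-w - x)) dx = (-3*w) dx, which multiplied by dz ∧ dw gives (-3*w) dx ∧ dz ∧ dw
Collecting like 3-forms: d(omega) = (3*y) dx ∧ dy ∧ dz + (-y) dy ∧ dz ∧ dw + (-3*w) dx ∧ dz ∧ dw.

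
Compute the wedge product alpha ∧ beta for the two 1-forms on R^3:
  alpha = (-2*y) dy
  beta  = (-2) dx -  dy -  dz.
alpha ∧ beta = (-4*y) dx ∧ dy + (2*y) dy ∧ dz

Distribute the wedge, using dx_i ∧ dx_j = -dx_j ∧ dx_i and dx_i ∧ dx_i = 0. For each pair (i, j) with i < j, the coefficient of dx_i ∧ dx_j in alpha ∧ beta is (alpha_i * beta_j - alpha_j * beta_i). Collecting: alpha ∧ beta = (-4*y) dx ∧ dy + (2*y) dy ∧ dz.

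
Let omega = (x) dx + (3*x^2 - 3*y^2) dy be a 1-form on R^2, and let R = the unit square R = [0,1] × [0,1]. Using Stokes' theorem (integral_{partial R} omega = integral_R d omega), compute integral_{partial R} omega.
integral_(partial R) omega = 3

Stokes: integral_partial_R omega = integral_R d omega with d omega = (∂Q/∂x - ∂P/∂y) dx ∧ dy.
  ∂Q/∂x = 6*x
  ∂P/∂y = 0
  integrand = ∂Q/∂x - ∂P/∂y = 6*x.
Integrating over R: integral_0^1 integral_0^1 (6*x) dx dy = 3.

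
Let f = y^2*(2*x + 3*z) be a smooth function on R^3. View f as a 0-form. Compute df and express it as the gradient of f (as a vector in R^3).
df = (2*y^2) dx + (2*y*(2*x + 3*z)) dy + (3*y^2) dz; grad f = (2*y^2, 2*y*(2*x + 3*z), 3*y^2)

For a 0-form f, d f = (∂f/∂x) dx + (∂f/∂y) dy + (∂f/∂z) dz. The components of the vector representation are exactly the entries of grad f in Cartesian coordinates:
  ∂f/∂x = 2*y^2
  ∂f/∂y = 2*y*(2*x + 3*z)
  ∂f/∂z = 3*y^2.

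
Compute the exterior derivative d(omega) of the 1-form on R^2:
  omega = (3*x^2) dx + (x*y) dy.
d(omega) = (y) dx ∧ dy

For a 1-form omega = sum_i f_i dx_i, the exterior derivative is
  d(omega) = sum_{i < j} (∂f_j/∂x_i - ∂f_i/∂x_j) dx_i ∧ dx_j.
  coefficient of dx ∧ dy: ∂f_2/∂x - ∂f_1/∂y = ∂(x*y)/∂x - ∂(3*x^2)/∂y = y
Assembling: d(omega) = (y) dx ∧ dy.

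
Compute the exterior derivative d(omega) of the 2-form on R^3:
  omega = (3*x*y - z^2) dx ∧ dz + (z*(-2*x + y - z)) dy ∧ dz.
d(omega) = (-3*x - 2*z) dx ∧ dy ∧ dz

For a 2-form omega = sum_{i<j} g_{ij} dx_i ∧ dx_j, the exterior derivative is
  d(omega) = sum_{i<j} d(g_{ij}) ∧ dx_i ∧ dx_j = sum_{i<j, k} (∂g_{ij}/∂x_k) dx_k ∧ dx_i ∧ dx_j.
Expand each term, using dx_k ∧ dx_i ∧ dx_j = sgn(permutation) dx_{(a)} ∧ dx_{(b)} ∧ dx_{(c)} with (a < b < c) sorted:
  d(3*x*y - z^2) includes (∂/∂y)(3*x*y - z^2) dy = (3*x) dy, which multiplied by dx ∧ dz gives (-3*x) dx ∧ dy ∧ dz
  d(z*(-2*x + y - z)) includes (∂/∂x)(z*(-2*x + y - z)) dx = (-2*z) dx, which multiplied by dy ∧ dz gives (-2*z) dx ∧ dy ∧ dz
Collecting like 3-forms: d(omega) = (-3*x - 2*z) dx ∧ dy ∧ dz.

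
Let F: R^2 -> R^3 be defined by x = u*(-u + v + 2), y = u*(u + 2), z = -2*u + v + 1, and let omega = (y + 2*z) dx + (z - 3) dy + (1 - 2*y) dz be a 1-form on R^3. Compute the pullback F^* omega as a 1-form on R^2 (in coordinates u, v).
F^* omega = (-2*u^3 + u^2*v + 6*u^2 - 4*u*v - 8*u + 2*v^2 + 8*v - 2) du + (u^3 - 4*u^2 + 2*u*v - 2*u + 1) dv

Using F^*(f dg) = (f ∘ F) d(g ∘ F), substitute each coordinate x_i by F_i(u, v) in f_i, and replace dx_i by d F_i = (∂F_i/∂u) du + (∂F_i/∂v) dv.
  For the x component: f_1(F) = u^2 - 2*u + 2*v + 2; d F_1 = (-2*u + v + 2) du + (u) dv
  For the y component: f_2(F) = -2*u + v - 2; d F_2 = (2*u + 2) du + (0) dv
  For the z component: f_3(F) = -2*u^2 - 4*u + 1; d F_3 = (-2) du + (1) dv
Combining and collecting du, dv coefficients:
  coeff of du: -2*u^3 + u^2*v + 6*u^2 - 4*u*v - 8*u + 2*v^2 + 8*v - 2
  coeff of dv: u^3 - 4*u^2 + 2*u*v - 2*u + 1
F^* omega = (-2*u^3 + u^2*v + 6*u^2 - 4*u*v - 8*u + 2*v^2 + 8*v - 2) du + (u^3 - 4*u^2 + 2*u*v - 2*u + 1) dv.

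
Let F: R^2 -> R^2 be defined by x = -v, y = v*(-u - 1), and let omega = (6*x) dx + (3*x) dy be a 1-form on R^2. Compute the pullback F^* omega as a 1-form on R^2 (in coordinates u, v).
F^* omega = (3*v^2) du + (3*v*(u + 3)) dv

Using F^*(f dg) = (f ∘ F) d(g ∘ F), substitute each coordinate x_i by F_i(u, v) in f_i, and replace dx_i by d F_i = (∂F_i/∂u) du + (∂F_i/∂v) dv.
  For the x component: f_1(F) = -6*v; d F_1 = (0) du + (-1) dv
  For the y component: f_2(F) = -3*v; d F_2 = (-v) du + (-u - 1) dv
Combining and collecting du, dv coefficients:
  coeff of du: 3*v^2
  coeff of dv: 3*v*(u + 3)
F^* omega = (3*v^2) du + (3*v*(u + 3)) dv.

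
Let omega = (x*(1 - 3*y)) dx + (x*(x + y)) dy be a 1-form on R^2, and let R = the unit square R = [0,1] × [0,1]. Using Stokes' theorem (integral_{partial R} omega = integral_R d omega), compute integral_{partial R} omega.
integral_(partial R) omega = 3

Stokes: integral_partial_R omega = integral_R d omega with d omega = (∂Q/∂x - ∂P/∂y) dx ∧ dy.
  ∂Q/∂x = 2*x + y
  ∂P/∂y = -3*x
  integrand = ∂Q/∂x - ∂P/∂y = 5*x + y.
Integrating over R: integral_0^1 integral_0^1 (5*x + y) dx dy = 3.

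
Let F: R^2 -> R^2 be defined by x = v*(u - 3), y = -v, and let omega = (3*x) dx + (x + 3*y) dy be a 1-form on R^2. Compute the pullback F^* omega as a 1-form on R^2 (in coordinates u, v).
F^* omega = (3*v^2*(u - 3)) du + (v*(3*u^2 - 19*u + 33)) dv

Using F^*(f dg) = (f ∘ F) d(g ∘ F), substitute each coordinate x_i by F_i(u, v) in f_i, and replace dx_i by d F_i = (∂F_i/∂u) du + (∂F_i/∂v) dv.
  For the x component: f_1(F) = 3*v*(u - 3); d F_1 = (v) du + (u - 3) dv
  For the y component: f_2(F) = v*(u - 6); d F_2 = (0) du + (-1) dv
Combining and collecting du, dv coefficients:
  coeff of du: 3*v^2*(u - 3)
  coeff of dv: v*(3*u^2 - 19*u + 33)
F^* omega = (3*v^2*(u - 3)) du + (v*(3*u^2 - 19*u + 33)) dv.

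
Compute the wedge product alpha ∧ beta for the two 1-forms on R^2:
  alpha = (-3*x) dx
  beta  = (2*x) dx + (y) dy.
alpha ∧ beta = (-3*x*y) dx ∧ dy

Distribute the wedge, using dx_i ∧ dx_j = -dx_j ∧ dx_i and dx_i ∧ dx_i = 0. For each pair (i, j) with i < j, the coefficient of dx_i ∧ dx_j in alpha ∧ beta is (alpha_i * beta_j - alpha_j * beta_i). Collecting: alpha ∧ beta = (-3*x*y) dx ∧ dy.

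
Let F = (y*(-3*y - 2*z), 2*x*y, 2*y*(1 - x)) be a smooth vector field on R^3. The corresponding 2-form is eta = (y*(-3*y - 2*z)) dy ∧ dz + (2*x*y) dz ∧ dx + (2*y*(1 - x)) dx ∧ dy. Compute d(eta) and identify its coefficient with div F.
d(eta) = (2*x) dx ∧ dy ∧ dz; div F = 2*x

For a 2-form in R^3 of the form above, applying d gives a 3-form with coefficient ∂P/∂x + ∂Q/∂y + ∂R/∂z:
  ∂P/∂x = 0
  ∂Q/∂y = 2*x
  ∂R/∂z = 0
Sum = 2*x, which is exactly div F.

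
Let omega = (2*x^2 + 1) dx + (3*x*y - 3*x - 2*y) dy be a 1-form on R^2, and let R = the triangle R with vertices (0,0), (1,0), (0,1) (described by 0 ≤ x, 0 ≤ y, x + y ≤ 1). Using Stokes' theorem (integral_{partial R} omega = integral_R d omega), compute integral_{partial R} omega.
integral_(partial R) omega = -1

Stokes: integral_partial_R omega = integral_R d omega with d omega = (∂Q/∂x - ∂P/∂y) dx ∧ dy.
  ∂Q/∂x = 3*y - 3
  ∂P/∂y = 0
  integrand = ∂Q/∂x - ∂P/∂y = 3*y - 3.
Integrating over R: integral_0^1 integral_0^{1-x} (3*y - 3) dy dx = -1.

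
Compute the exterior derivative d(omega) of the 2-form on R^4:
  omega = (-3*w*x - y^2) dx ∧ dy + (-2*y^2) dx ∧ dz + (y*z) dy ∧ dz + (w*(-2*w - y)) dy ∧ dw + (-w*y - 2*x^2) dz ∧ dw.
d(omega) = (-3*x) dx ∧ dy ∧ dw + (4*y) dx ∧ dy ∧ dz + (-4*x) dx ∧ dz ∧ dw + (-w) dy ∧ dz ∧ dw

For a 2-form omega = sum_{i<j} g_{ij} dx_i ∧ dx_j, the exterior derivative is
  d(omega) = sum_{i<j} d(g_{ij}) ∧ dx_i ∧ dx_j = sum_{i<j, k} (∂g_{ij}/∂x_k) dx_k ∧ dx_i ∧ dx_j.
Expand each term, using dx_k ∧ dx_i ∧ dx_j = sgn(permutation) dx_{(a)} ∧ dx_{(b)} ∧ dx_{(c)} with (a < b < c) sorted:
  d(-3*w*x - y^2) includes (∂/∂w)(-3*w*x - y^2) dw = (-3*x) dw, which multiplied by dx ∧ dy gives (-3*x) dx ∧ dy ∧ dw
  d(-2*y^2) includes (∂/∂y)(-2*y^2) dy = (-4*y) dy, which multiplied by dx ∧ dz gives (4*y) dx ∧ dy ∧ dz
  d(-w*y - 2*x^2) includes (∂/∂x)(-w*y - 2*x^2) dx = (-4*x) dx, which multiplied by dz ∧ dw gives (-4*x) dx ∧ dz ∧ dw
  d(-w*y - 2*x^2) includes (∂/∂y)(-w*y - 2*x^2) dy = (-w) dy, which multiplied by dz ∧ dw gives (-w) dy ∧ dz ∧ dw
Collecting like 3-forms: d(omega) = (-3*x) dx ∧ dy ∧ dw + (4*y) dx ∧ dy ∧ dz + (-4*x) dx ∧ dz ∧ dw + (-w) dy ∧ dz ∧ dw.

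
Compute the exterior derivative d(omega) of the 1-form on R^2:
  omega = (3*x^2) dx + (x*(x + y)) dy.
d(omega) = (2*x + y) dx ∧ dy

For a 1-form omega = sum_i f_i dx_i, the exterior derivative is
  d(omega) = sum_{i < j} (∂f_j/∂x_i - ∂f_i/∂x_j) dx_i ∧ dx_j.
  coefficient of dx ∧ dy: ∂f_2/∂x - ∂f_1/∂y = ∂(x*(x + y))/∂x - ∂(3*x^2)/∂y = 2*x + y
Assembling: d(omega) = (2*x + y) dx ∧ dy.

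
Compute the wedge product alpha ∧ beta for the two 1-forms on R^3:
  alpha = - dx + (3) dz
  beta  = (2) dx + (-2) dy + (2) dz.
alpha ∧ beta = (2) dx ∧ dy + (-8) dx ∧ dz + (6) dy ∧ dz

Distribute the wedge, using dx_i ∧ dx_j = -dx_j ∧ dx_i and dx_i ∧ dx_i = 0. For each pair (i, j) with i < j, the coefficient of dx_i ∧ dx_j in alpha ∧ beta is (alpha_i * beta_j - alpha_j * beta_i). Collecting: alpha ∧ beta = (2) dx ∧ dy + (-8) dx ∧ dz + (6) dy ∧ dz.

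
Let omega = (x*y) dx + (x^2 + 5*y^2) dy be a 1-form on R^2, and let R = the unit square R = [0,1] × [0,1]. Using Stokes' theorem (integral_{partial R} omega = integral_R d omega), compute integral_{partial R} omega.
integral_(partial R) omega = 1/2

Stokes: integral_partial_R omega = integral_R d omega with d omega = (∂Q/∂x - ∂P/∂y) dx ∧ dy.
  ∂Q/∂x = 2*x
  ∂P/∂y = x
  integrand = ∂Q/∂x - ∂P/∂y = x.
Integrating over R: integral_0^1 integral_0^1 (x) dx dy = 1/2.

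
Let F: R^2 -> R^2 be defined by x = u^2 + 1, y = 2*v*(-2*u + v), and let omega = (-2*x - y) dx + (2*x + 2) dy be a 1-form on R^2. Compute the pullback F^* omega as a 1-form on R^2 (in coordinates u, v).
F^* omega = (-4*u^3 - 4*u*v^2 - 4*u - 16*v) du + (-8*u^3 + 8*u^2*v - 16*u + 16*v) dv

Using F^*(f dg) = (f ∘ F) d(g ∘ F), substitute each coordinate x_i by F_i(u, v) in f_i, and replace dx_i by d F_i = (∂F_i/∂u) du + (∂F_i/∂v) dv.
  For the x component: f_1(F) = -2*u^2 + 4*u*v - 2*v^2 - 2; d F_1 = (2*u) du + (0) dv
  For the y component: f_2(F) = 2*u^2 + 4; d F_2 = (-4*v) du + (-4*u + 4*v) dv
Combining and collecting du, dv coefficients:
  coeff of du: -4*u^3 - 4*u*v^2 - 4*u - 16*v
  coeff of dv: -8*u^3 + 8*u^2*v - 16*u + 16*v
F^* omega = (-4*u^3 - 4*u*v^2 - 4*u - 16*v) du + (-8*u^3 + 8*u^2*v - 16*u + 16*v) dv.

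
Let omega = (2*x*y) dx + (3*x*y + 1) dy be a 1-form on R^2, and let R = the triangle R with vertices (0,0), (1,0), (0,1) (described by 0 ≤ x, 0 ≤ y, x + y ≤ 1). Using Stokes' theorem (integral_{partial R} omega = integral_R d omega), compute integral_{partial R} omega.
integral_(partial R) omega = 1/6

Stokes: integral_partial_R omega = integral_R d omega with d omega = (∂Q/∂x - ∂P/∂y) dx ∧ dy.
  ∂Q/∂x = 3*y
  ∂P/∂y = 2*x
  integrand = ∂Q/∂x - ∂P/∂y = -2*x + 3*y.
Integrating over R: integral_0^1 integral_0^{1-x} (-2*x + 3*y) dy dx = 1/6.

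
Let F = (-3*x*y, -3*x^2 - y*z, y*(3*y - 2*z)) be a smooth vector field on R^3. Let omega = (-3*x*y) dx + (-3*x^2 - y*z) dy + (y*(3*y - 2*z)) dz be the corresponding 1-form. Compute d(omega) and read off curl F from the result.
d(omega) = (7*y - 2*z) dy ∧ dz + (0) dz ∧ dx + (-3*x) dx ∧ dy; curl F = (7*y - 2*z, 0, -3*x)

d omega = sum_{i<j} (∂f_j/∂x_i - ∂f_i/∂x_j) dx_i ∧ dx_j. Under the identification (dy ∧ dz, dz ∧ dx, dx ∧ dy) ↔ (e_x, e_y, e_z), the coefficients are exactly the components of curl F. Compute:
  ∂R/∂y - ∂Q/∂z = (6*y - 2*z) - (-y) = 7*y - 2*z
  ∂P/∂z - ∂R/∂x = (0) - (0) = 0
  ∂Q/∂x - ∂P/∂y = (-6*x) - (-3*x) = -3*x.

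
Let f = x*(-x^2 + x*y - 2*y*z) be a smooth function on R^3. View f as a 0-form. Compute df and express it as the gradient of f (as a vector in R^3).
df = (-3*x^2 + 2*x*y - 2*y*z) dx + (x*(x - 2*z)) dy + (-2*x*y) dz; grad f = (-3*x^2 + 2*x*y - 2*y*z, x*(x - 2*z), -2*x*y)

For a 0-form f, d f = (∂f/∂x) dx + (∂f/∂y) dy + (∂f/∂z) dz. The components of the vector representation are exactly the entries of grad f in Cartesian coordinates:
  ∂f/∂x = -3*x^2 + 2*x*y - 2*y*z
  ∂f/∂y = x*(x - 2*z)
  ∂f/∂z = -2*x*y.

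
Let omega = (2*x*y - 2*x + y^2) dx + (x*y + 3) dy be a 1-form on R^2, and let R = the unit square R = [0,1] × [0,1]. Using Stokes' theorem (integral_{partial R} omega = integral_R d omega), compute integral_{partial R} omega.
integral_(partial R) omega = -3/2

Stokes: integral_partial_R omega = integral_R d omega with d omega = (∂Q/∂x - ∂P/∂y) dx ∧ dy.
  ∂Q/∂x = y
  ∂P/∂y = 2*x + 2*y
  integrand = ∂Q/∂x - ∂P/∂y = -2*x - y.
Integrating over R: integral_0^1 integral_0^1 (-2*x - y) dx dy = -3/2.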